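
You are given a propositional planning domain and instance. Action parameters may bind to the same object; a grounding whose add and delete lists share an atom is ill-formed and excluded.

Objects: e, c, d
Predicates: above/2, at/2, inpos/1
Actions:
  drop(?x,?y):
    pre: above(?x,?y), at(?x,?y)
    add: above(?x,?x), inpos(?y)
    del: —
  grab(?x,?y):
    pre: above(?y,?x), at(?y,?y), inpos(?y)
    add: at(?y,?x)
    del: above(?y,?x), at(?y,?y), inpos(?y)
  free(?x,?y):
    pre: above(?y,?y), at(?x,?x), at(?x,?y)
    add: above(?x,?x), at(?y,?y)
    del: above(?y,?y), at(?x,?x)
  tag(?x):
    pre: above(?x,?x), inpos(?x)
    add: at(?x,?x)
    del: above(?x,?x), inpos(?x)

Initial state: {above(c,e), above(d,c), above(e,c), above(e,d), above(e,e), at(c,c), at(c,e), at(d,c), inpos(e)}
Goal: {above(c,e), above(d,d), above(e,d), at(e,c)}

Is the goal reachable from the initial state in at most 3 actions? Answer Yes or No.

Yes

1. drop(d,c)  →  {above(c,e), above(d,c), above(d,d), above(e,c), above(e,d), above(e,e), at(c,c), at(c,e), at(d,c), inpos(c), inpos(e)}
2. free(c,e)  →  {above(c,c), above(c,e), above(d,c), above(d,d), above(e,c), above(e,d), at(c,e), at(d,c), at(e,e), inpos(c), inpos(e)}
3. grab(c,e)  →  {above(c,c), above(c,e), above(d,c), above(d,d), above(e,d), at(c,e), at(d,c), at(e,c), inpos(c)}
optimal plan length = 3; 3 ≤ 3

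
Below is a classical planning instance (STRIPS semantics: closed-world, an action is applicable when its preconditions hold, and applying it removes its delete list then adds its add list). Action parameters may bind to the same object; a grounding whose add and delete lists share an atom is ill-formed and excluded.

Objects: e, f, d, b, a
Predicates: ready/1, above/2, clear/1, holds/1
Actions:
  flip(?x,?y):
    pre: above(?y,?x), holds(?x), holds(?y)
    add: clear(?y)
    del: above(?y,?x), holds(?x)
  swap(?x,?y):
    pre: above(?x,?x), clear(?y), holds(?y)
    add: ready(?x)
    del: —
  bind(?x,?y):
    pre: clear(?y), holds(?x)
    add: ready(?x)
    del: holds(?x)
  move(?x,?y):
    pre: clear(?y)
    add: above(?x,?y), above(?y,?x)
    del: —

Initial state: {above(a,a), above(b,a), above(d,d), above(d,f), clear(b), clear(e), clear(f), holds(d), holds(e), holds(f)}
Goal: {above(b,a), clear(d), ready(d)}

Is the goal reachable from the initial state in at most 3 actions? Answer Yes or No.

Yes

1. flip(f,d)  →  {above(a,a), above(b,a), above(d,d), clear(b), clear(d), clear(e), clear(f), holds(d), holds(e)}
2. swap(d,e)  →  {above(a,a), above(b,a), above(d,d), clear(b), clear(d), clear(e), clear(f), holds(d), holds(e), ready(d)}
optimal plan length = 2; 2 ≤ 3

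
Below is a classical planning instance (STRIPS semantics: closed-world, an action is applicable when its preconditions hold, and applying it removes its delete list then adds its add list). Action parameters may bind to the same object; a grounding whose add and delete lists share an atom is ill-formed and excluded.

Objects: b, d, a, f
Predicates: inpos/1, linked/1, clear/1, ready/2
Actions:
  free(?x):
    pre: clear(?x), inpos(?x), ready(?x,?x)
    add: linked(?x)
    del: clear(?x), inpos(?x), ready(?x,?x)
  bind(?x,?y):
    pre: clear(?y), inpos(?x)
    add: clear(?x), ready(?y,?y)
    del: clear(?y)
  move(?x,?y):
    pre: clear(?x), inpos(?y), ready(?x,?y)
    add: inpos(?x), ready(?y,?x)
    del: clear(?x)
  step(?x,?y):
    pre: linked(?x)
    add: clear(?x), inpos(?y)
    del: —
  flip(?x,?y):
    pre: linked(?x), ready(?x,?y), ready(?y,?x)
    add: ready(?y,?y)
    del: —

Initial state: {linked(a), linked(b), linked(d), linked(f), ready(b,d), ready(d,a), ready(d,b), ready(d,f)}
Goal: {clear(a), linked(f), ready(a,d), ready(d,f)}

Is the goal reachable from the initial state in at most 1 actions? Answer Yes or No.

No

1. step(d,b)  →  {clear(d), inpos(b), linked(a), linked(b), linked(d), linked(f), ready(b,d), ready(d,a), ready(d,b), ready(d,f)}
2. step(a,a)  →  {clear(a), clear(d), inpos(a), inpos(b), linked(a), linked(b), linked(d), linked(f), ready(b,d), ready(d,a), ready(d,b), ready(d,f)}
3. move(d,a)  →  {clear(a), inpos(a), inpos(b), inpos(d), linked(a), linked(b), linked(d), linked(f), ready(a,d), ready(b,d), ready(d,a), ready(d,b), ready(d,f)}
optimal plan length = 3; 3 > 1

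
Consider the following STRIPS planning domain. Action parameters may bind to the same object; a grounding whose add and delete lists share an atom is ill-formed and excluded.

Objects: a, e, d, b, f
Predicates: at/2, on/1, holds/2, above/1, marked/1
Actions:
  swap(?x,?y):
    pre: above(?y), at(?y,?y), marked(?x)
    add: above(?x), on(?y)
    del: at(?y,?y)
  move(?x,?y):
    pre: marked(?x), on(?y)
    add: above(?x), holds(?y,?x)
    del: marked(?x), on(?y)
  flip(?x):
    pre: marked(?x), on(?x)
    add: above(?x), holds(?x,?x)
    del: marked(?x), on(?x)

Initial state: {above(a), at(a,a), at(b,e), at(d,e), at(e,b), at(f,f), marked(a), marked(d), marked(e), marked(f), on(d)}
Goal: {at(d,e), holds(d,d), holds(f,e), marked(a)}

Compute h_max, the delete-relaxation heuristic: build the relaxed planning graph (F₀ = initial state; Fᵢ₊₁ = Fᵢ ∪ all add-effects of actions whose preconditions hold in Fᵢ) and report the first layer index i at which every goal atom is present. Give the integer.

F0 = init (11 atoms)
F1 = F0 ∪ {above(d), above(e), above(f), holds(d,a), holds(d,d), holds(d,e), holds(d,f), on(a)}  (19 atoms)
F2 = F1 ∪ {holds(a,a), holds(a,d), holds(a,e), holds(a,f), on(f)}  (24 atoms)
F3 = F2 ∪ {holds(f,a), holds(f,d), holds(f,e), holds(f,f)}  (28 atoms)
goal ⊆ F3  ⇒  h_max = 3

3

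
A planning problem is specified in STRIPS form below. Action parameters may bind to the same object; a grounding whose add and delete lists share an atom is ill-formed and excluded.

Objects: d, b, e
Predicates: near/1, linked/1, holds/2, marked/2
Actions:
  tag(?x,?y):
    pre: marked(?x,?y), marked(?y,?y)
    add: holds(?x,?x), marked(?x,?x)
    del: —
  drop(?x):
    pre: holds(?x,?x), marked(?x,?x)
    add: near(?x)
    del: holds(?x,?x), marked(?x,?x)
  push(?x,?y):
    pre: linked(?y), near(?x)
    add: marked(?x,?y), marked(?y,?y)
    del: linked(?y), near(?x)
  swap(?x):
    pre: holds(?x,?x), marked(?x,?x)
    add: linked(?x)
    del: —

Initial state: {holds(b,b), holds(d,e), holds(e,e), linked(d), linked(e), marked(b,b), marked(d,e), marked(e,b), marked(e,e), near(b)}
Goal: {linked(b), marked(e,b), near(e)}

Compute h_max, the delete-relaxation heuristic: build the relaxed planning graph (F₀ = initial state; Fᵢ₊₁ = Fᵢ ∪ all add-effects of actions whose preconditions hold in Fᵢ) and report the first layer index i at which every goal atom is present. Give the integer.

1

F0 = init (10 atoms)
F1 = F0 ∪ {holds(d,d), linked(b), marked(b,d), marked(b,e), marked(d,d), near(e)}  (16 atoms)
goal ⊆ F1  ⇒  h_max = 1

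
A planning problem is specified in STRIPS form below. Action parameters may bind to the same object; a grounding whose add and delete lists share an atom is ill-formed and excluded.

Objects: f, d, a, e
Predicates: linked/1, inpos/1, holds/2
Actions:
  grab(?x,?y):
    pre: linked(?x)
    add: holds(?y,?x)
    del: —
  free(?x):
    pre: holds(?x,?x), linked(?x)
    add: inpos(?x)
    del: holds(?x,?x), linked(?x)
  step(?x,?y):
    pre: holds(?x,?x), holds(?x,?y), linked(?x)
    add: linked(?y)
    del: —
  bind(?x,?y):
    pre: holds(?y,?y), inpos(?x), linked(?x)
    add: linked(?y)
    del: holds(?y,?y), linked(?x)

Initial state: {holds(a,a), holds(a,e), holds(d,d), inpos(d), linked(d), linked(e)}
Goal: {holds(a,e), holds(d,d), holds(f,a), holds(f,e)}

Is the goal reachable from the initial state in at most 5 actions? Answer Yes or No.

1. grab(e,f)  →  {holds(a,a), holds(a,e), holds(d,d), holds(f,e), inpos(d), linked(d), linked(e)}
2. bind(d,a)  →  {holds(a,e), holds(d,d), holds(f,e), inpos(d), linked(a), linked(e)}
3. grab(a,f)  →  {holds(a,e), holds(d,d), holds(f,a), holds(f,e), inpos(d), linked(a), linked(e)}
optimal plan length = 3; 3 ≤ 5

Yes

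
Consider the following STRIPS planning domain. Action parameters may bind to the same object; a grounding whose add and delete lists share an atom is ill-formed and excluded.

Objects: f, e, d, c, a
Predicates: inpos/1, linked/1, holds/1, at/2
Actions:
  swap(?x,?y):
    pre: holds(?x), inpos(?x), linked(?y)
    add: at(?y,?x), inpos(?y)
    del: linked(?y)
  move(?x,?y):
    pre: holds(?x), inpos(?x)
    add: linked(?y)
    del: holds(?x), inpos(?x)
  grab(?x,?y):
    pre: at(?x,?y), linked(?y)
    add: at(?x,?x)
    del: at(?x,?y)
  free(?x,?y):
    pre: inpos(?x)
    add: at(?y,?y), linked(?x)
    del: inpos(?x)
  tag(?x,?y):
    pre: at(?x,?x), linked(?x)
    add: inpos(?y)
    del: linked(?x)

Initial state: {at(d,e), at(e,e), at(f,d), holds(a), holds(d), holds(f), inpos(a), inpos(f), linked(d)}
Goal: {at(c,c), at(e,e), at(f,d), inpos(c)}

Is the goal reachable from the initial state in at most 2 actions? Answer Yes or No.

No

1. move(f,e)  →  {at(d,e), at(e,e), at(f,d), holds(a), holds(d), inpos(a), linked(d), linked(e)}
2. free(a,c)  →  {at(c,c), at(d,e), at(e,e), at(f,d), holds(a), holds(d), linked(a), linked(d), linked(e)}
3. tag(e,c)  →  {at(c,c), at(d,e), at(e,e), at(f,d), holds(a), holds(d), inpos(c), linked(a), linked(d)}
optimal plan length = 3; 3 > 2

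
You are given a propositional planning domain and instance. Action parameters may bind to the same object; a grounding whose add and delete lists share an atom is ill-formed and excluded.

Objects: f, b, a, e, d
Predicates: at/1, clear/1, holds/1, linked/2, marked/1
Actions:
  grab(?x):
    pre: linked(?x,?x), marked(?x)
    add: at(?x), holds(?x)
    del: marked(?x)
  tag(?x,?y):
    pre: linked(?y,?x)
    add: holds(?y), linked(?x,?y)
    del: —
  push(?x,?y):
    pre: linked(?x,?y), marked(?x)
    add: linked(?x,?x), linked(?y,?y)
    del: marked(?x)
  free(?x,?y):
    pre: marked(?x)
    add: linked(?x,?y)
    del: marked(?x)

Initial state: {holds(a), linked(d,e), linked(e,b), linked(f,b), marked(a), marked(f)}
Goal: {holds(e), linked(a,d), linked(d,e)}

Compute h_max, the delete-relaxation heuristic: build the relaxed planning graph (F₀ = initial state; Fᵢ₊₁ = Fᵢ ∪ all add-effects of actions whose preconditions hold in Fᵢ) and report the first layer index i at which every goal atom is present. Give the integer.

1

F0 = init (6 atoms)
F1 = F0 ∪ {holds(d), holds(e), holds(f), linked(a,a), linked(a,b), linked(a,d), linked(a,e), linked(a,f), linked(b,b), linked(b,e), linked(b,f), linked(e,d), linked(f,a), linked(f,d), linked(f,e), linked(f,f)}  (22 atoms)
goal ⊆ F1  ⇒  h_max = 1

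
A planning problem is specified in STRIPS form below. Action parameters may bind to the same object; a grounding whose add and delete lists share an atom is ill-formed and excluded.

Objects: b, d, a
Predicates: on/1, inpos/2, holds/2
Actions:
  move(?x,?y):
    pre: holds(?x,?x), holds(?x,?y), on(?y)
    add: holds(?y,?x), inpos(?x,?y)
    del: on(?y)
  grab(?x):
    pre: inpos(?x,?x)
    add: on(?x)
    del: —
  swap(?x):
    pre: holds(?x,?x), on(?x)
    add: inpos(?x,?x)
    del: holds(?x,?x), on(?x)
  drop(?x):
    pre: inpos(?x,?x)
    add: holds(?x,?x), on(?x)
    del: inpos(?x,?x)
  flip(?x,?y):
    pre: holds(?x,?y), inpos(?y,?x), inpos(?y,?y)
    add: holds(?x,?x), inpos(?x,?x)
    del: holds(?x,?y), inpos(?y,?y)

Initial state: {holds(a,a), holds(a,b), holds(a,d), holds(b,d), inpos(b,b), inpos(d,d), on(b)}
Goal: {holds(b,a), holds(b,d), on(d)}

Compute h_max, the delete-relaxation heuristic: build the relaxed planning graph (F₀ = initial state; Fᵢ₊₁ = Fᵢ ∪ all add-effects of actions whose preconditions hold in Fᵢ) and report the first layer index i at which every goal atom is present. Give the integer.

F0 = init (7 atoms)
F1 = F0 ∪ {holds(b,a), holds(b,b), holds(d,d), inpos(a,b), on(d)}  (12 atoms)
goal ⊆ F1  ⇒  h_max = 1

1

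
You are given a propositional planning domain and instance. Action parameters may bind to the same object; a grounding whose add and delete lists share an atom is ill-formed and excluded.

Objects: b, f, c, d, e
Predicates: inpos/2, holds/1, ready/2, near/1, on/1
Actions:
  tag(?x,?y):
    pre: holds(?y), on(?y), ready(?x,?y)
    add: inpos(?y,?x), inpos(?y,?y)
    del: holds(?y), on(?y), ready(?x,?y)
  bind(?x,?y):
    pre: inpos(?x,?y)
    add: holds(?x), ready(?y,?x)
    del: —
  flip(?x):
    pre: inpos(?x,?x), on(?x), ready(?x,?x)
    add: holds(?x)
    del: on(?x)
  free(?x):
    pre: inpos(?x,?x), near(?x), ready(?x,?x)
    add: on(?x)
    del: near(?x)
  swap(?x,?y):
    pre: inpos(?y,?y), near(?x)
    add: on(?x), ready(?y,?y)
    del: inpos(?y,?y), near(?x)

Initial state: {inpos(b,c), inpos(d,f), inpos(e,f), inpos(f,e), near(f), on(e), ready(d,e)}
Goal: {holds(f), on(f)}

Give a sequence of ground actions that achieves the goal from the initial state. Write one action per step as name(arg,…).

1. bind(f,e)  →  {holds(f), inpos(b,c), inpos(d,f), inpos(e,f), inpos(f,e), near(f), on(e), ready(d,e), ready(e,f)}
2. bind(e,f)  →  {holds(e), holds(f), inpos(b,c), inpos(d,f), inpos(e,f), inpos(f,e), near(f), on(e), ready(d,e), ready(e,f), ready(f,e)}
3. tag(f,e)  →  {holds(f), inpos(b,c), inpos(d,f), inpos(e,e), inpos(e,f), inpos(f,e), near(f), ready(d,e), ready(e,f)}
4. swap(f,e)  →  {holds(f), inpos(b,c), inpos(d,f), inpos(e,f), inpos(f,e), on(f), ready(d,e), ready(e,e), ready(e,f)}

bind(f,e); bind(e,f); tag(f,e); swap(f,e)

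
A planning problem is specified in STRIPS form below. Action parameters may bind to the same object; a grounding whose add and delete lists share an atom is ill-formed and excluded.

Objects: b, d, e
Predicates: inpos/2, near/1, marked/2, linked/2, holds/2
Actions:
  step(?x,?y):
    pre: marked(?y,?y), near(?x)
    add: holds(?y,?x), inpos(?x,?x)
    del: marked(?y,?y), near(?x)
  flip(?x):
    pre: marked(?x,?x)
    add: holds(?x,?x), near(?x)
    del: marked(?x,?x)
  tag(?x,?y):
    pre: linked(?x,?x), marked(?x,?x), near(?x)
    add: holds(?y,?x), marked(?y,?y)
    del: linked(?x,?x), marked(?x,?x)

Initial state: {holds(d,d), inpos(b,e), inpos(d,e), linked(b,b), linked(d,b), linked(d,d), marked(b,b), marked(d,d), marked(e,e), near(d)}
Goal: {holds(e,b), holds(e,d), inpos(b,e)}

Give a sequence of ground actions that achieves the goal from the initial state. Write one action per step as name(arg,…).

1. flip(b)  →  {holds(b,b), holds(d,d), inpos(b,e), inpos(d,e), linked(b,b), linked(d,b), linked(d,d), marked(d,d), marked(e,e), near(b), near(d)}
2. step(b,e)  →  {holds(b,b), holds(d,d), holds(e,b), inpos(b,b), inpos(b,e), inpos(d,e), linked(b,b), linked(d,b), linked(d,d), marked(d,d), near(d)}
3. tag(d,e)  →  {holds(b,b), holds(d,d), holds(e,b), holds(e,d), inpos(b,b), inpos(b,e), inpos(d,e), linked(b,b), linked(d,b), marked(e,e), near(d)}

flip(b); step(b,e); tag(d,e)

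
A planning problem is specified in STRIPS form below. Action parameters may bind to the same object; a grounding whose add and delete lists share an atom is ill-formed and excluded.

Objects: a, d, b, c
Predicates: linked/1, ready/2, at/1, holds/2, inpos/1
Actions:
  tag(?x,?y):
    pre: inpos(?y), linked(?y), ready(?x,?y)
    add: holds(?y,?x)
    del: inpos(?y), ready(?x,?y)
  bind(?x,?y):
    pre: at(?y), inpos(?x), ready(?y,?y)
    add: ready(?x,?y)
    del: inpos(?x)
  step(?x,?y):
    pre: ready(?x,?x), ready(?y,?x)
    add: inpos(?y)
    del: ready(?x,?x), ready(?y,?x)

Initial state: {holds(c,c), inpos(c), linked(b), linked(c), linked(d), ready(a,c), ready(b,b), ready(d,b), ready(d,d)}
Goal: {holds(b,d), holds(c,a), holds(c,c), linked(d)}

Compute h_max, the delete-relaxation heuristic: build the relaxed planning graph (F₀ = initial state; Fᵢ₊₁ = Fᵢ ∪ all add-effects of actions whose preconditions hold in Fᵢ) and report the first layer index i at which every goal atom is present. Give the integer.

2

F0 = init (9 atoms)
F1 = F0 ∪ {holds(c,a), inpos(b), inpos(d)}  (12 atoms)
F2 = F1 ∪ {holds(b,b), holds(b,d), holds(d,d)}  (15 atoms)
goal ⊆ F2  ⇒  h_max = 2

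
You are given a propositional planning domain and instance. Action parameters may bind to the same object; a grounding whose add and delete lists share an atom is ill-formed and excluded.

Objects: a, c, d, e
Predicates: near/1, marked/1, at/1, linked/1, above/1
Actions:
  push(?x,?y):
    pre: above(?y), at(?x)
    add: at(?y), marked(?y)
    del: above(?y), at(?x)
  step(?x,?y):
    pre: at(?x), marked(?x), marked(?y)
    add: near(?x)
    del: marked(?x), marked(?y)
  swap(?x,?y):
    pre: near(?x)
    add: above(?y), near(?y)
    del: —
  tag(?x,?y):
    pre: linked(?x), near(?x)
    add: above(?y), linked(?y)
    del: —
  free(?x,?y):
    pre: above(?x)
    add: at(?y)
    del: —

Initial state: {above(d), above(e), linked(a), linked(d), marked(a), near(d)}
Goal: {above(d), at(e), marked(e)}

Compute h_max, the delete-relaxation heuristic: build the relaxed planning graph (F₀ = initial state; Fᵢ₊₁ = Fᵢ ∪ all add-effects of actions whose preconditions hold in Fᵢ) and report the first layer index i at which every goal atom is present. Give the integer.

2

F0 = init (6 atoms)
F1 = F0 ∪ {above(a), above(c), at(a), at(c), at(d), at(e), linked(c), linked(e), near(a), near(c), near(e)}  (17 atoms)
F2 = F1 ∪ {marked(c), marked(d), marked(e)}  (20 atoms)
goal ⊆ F2  ⇒  h_max = 2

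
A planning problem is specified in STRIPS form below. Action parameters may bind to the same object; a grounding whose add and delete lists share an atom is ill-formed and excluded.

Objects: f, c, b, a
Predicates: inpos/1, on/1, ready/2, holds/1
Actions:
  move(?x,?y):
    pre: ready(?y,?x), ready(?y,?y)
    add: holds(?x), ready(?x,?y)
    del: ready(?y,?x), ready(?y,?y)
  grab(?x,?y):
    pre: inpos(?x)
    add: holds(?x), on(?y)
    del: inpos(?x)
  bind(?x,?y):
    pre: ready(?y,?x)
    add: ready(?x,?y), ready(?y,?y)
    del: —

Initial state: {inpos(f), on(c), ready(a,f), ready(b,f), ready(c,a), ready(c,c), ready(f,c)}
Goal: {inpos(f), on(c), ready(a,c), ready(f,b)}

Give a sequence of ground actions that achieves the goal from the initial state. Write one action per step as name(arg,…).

1. move(a,c)  →  {holds(a), inpos(f), on(c), ready(a,c), ready(a,f), ready(b,f), ready(f,c)}
2. bind(f,b)  →  {holds(a), inpos(f), on(c), ready(a,c), ready(a,f), ready(b,b), ready(b,f), ready(f,b), ready(f,c)}

move(a,c); bind(f,b)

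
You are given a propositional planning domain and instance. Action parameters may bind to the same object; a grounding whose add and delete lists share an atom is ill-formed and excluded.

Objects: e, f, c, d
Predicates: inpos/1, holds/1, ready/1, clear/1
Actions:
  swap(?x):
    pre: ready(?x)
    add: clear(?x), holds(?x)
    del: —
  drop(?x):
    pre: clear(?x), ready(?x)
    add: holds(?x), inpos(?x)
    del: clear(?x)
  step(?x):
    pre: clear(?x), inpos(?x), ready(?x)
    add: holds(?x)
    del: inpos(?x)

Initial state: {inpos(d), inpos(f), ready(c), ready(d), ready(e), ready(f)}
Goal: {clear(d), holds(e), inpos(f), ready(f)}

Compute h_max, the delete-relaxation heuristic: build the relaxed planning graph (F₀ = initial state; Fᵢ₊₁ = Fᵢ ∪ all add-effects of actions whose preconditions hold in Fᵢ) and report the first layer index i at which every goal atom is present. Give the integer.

1

F0 = init (6 atoms)
F1 = F0 ∪ {clear(c), clear(d), clear(e), clear(f), holds(c), holds(d), holds(e), holds(f)}  (14 atoms)
goal ⊆ F1  ⇒  h_max = 1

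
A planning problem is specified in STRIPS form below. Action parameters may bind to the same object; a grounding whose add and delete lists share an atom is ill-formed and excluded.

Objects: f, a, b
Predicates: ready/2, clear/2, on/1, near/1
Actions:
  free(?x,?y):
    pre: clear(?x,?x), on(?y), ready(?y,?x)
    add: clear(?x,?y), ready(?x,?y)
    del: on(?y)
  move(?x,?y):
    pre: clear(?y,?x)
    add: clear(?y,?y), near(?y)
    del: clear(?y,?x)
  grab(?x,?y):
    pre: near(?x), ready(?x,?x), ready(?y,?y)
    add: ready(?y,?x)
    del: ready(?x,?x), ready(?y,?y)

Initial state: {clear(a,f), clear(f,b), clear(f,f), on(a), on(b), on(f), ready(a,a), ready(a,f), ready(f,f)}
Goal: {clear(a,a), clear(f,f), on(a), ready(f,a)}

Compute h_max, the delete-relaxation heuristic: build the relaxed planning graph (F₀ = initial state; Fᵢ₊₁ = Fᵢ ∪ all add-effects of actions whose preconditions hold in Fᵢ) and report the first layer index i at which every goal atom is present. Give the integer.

1

F0 = init (9 atoms)
F1 = F0 ∪ {clear(a,a), clear(f,a), near(a), near(f), ready(f,a)}  (14 atoms)
goal ⊆ F1  ⇒  h_max = 1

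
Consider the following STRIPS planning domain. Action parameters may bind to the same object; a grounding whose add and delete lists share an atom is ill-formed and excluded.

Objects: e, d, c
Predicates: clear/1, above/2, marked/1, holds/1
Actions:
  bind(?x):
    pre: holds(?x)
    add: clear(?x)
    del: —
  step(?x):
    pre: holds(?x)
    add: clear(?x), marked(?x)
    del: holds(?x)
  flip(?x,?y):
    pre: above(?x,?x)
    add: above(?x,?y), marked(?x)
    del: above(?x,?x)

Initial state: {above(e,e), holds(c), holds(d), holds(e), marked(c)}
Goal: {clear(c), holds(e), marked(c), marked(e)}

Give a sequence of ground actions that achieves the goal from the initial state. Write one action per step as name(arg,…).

1. bind(c)  →  {above(e,e), clear(c), holds(c), holds(d), holds(e), marked(c)}
2. flip(e,d)  →  {above(e,d), clear(c), holds(c), holds(d), holds(e), marked(c), marked(e)}

bind(c); flip(e,d)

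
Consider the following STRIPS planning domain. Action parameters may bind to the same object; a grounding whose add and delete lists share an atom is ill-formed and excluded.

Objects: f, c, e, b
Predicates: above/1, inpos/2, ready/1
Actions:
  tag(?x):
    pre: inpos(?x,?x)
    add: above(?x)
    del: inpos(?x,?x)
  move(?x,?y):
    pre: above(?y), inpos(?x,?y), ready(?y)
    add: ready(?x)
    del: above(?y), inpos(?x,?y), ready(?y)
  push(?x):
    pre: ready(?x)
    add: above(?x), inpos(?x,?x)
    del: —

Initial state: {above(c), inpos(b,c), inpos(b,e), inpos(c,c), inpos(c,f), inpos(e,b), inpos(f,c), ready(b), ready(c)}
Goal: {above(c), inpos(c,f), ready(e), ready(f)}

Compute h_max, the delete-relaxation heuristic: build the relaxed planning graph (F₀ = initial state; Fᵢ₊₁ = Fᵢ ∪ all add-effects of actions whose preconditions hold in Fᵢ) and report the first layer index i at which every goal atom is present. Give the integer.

2

F0 = init (9 atoms)
F1 = F0 ∪ {above(b), inpos(b,b), ready(f)}  (12 atoms)
F2 = F1 ∪ {above(f), inpos(f,f), ready(e)}  (15 atoms)
goal ⊆ F2  ⇒  h_max = 2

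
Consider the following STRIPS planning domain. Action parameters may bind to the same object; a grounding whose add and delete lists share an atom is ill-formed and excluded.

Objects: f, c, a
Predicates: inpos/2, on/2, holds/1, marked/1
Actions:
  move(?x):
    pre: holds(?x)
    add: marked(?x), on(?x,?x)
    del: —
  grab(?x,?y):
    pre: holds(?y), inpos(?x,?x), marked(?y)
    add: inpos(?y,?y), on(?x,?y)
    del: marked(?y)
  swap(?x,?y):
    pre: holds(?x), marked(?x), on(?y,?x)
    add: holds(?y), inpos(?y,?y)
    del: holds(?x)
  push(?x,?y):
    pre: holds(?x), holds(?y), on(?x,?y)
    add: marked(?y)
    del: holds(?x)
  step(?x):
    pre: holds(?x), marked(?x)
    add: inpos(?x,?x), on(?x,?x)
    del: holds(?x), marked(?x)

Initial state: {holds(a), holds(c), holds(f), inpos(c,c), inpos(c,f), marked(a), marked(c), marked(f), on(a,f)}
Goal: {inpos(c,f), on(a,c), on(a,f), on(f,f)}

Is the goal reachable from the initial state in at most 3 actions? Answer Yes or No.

Yes

1. move(f)  →  {holds(a), holds(c), holds(f), inpos(c,c), inpos(c,f), marked(a), marked(c), marked(f), on(a,f), on(f,f)}
2. grab(c,a)  →  {holds(a), holds(c), holds(f), inpos(a,a), inpos(c,c), inpos(c,f), marked(c), marked(f), on(a,f), on(c,a), on(f,f)}
3. grab(a,c)  →  {holds(a), holds(c), holds(f), inpos(a,a), inpos(c,c), inpos(c,f), marked(f), on(a,c), on(a,f), on(c,a), on(f,f)}
optimal plan length = 3; 3 ≤ 3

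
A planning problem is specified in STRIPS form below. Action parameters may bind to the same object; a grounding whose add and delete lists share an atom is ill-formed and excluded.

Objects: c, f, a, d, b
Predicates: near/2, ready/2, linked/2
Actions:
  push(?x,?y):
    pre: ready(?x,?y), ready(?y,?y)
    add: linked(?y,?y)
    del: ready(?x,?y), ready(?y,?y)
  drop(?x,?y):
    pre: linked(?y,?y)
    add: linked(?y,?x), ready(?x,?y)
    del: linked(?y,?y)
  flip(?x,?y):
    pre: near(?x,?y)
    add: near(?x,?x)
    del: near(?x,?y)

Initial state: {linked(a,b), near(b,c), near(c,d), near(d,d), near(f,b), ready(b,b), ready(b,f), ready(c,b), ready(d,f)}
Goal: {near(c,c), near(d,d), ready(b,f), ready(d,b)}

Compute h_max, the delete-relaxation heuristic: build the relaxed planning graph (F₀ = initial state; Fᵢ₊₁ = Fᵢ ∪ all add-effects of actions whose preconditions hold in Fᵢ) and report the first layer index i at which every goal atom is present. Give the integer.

2

F0 = init (9 atoms)
F1 = F0 ∪ {linked(b,b), near(b,b), near(c,c), near(f,f)}  (13 atoms)
F2 = F1 ∪ {linked(b,a), linked(b,c), linked(b,d), linked(b,f), ready(a,b), ready(d,b), ready(f,b)}  (20 atoms)
goal ⊆ F2  ⇒  h_max = 2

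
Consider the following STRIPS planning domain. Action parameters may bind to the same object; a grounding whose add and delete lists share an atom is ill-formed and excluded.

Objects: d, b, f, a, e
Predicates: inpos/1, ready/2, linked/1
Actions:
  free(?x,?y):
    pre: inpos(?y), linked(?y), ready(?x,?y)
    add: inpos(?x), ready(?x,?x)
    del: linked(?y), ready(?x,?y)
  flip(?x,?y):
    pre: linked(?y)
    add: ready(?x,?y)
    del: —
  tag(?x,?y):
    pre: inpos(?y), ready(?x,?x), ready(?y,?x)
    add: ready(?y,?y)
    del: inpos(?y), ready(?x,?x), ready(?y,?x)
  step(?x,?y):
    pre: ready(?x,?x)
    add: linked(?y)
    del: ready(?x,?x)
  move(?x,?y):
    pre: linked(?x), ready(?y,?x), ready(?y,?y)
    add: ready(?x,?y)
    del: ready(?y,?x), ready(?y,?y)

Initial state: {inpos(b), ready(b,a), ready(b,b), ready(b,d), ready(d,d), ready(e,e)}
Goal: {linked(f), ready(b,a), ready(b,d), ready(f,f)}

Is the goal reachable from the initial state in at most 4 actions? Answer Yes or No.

Yes

1. step(d,f)  →  {inpos(b), linked(f), ready(b,a), ready(b,b), ready(b,d), ready(e,e)}
2. flip(f,f)  →  {inpos(b), linked(f), ready(b,a), ready(b,b), ready(b,d), ready(e,e), ready(f,f)}
optimal plan length = 2; 2 ≤ 4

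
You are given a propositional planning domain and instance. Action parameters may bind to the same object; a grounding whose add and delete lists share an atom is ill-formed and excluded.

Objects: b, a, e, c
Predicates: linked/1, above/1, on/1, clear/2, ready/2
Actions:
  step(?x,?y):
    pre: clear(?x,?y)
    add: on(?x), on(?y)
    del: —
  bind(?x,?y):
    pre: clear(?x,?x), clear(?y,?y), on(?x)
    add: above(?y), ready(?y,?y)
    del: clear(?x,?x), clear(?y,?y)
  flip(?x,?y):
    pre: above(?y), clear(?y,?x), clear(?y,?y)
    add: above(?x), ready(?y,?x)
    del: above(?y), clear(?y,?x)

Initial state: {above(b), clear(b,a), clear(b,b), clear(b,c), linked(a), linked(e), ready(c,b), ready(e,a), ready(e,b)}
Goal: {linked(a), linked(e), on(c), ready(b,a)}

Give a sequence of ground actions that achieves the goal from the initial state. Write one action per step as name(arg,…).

1. step(b,c)  →  {above(b), clear(b,a), clear(b,b), clear(b,c), linked(a), linked(e), on(b), on(c), ready(c,b), ready(e,a), ready(e,b)}
2. flip(a,b)  →  {above(a), clear(b,b), clear(b,c), linked(a), linked(e), on(b), on(c), ready(b,a), ready(c,b), ready(e,a), ready(e,b)}

step(b,c); flip(a,b)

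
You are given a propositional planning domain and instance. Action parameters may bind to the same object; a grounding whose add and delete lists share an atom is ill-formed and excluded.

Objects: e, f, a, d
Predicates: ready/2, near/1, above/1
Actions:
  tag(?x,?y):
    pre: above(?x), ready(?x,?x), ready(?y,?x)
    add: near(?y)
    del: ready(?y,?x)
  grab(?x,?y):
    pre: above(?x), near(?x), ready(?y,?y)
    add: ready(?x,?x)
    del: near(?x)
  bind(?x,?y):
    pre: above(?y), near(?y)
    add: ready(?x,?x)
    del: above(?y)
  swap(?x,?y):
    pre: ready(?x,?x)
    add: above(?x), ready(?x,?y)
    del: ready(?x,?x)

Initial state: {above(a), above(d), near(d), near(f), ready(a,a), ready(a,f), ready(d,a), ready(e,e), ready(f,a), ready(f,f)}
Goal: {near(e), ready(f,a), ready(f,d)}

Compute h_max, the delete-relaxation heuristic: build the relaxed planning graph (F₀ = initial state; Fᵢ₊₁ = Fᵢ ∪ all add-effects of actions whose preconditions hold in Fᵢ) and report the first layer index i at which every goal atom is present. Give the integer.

2

F0 = init (10 atoms)
F1 = F0 ∪ {above(e), above(f), near(a), ready(a,d), ready(a,e), ready(d,d), ready(e,a), ready(e,d), ready(e,f), ready(f,d), ready(f,e)}  (21 atoms)
F2 = F1 ∪ {near(e), ready(d,e), ready(d,f)}  (24 atoms)
goal ⊆ F2  ⇒  h_max = 2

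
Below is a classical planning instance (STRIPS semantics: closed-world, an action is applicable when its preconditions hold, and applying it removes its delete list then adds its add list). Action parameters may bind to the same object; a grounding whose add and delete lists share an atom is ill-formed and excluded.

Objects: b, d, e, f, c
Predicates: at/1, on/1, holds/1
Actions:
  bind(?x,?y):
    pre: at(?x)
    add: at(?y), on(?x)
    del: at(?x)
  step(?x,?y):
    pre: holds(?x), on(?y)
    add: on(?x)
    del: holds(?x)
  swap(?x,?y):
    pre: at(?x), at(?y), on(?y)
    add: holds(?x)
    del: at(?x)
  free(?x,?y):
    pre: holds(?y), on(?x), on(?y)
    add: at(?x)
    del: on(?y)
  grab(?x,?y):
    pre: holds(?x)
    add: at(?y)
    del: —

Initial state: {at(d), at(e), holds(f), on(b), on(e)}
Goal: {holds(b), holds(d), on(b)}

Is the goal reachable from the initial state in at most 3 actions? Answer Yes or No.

1. bind(e,b)  →  {at(b), at(d), holds(f), on(b), on(e)}
2. swap(d,b)  →  {at(b), holds(d), holds(f), on(b), on(e)}
3. swap(b,b)  →  {holds(b), holds(d), holds(f), on(b), on(e)}
optimal plan length = 3; 3 ≤ 3

Yes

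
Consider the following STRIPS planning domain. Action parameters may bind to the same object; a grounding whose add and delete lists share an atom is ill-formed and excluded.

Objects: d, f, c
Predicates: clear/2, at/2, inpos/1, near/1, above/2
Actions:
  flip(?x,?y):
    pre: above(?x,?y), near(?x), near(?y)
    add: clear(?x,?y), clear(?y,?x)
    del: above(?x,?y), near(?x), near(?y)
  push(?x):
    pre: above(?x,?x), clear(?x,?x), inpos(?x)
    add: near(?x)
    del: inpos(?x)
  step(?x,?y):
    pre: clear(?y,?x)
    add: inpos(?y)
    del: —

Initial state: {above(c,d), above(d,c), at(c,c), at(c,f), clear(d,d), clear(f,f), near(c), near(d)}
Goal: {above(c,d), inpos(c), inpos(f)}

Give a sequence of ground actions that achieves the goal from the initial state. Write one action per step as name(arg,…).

flip(d,c); step(d,c); step(f,f)

1. flip(d,c)  →  {above(c,d), at(c,c), at(c,f), clear(c,d), clear(d,c), clear(d,d), clear(f,f)}
2. step(d,c)  →  {above(c,d), at(c,c), at(c,f), clear(c,d), clear(d,c), clear(d,d), clear(f,f), inpos(c)}
3. step(f,f)  →  {above(c,d), at(c,c), at(c,f), clear(c,d), clear(d,c), clear(d,d), clear(f,f), inpos(c), inpos(f)}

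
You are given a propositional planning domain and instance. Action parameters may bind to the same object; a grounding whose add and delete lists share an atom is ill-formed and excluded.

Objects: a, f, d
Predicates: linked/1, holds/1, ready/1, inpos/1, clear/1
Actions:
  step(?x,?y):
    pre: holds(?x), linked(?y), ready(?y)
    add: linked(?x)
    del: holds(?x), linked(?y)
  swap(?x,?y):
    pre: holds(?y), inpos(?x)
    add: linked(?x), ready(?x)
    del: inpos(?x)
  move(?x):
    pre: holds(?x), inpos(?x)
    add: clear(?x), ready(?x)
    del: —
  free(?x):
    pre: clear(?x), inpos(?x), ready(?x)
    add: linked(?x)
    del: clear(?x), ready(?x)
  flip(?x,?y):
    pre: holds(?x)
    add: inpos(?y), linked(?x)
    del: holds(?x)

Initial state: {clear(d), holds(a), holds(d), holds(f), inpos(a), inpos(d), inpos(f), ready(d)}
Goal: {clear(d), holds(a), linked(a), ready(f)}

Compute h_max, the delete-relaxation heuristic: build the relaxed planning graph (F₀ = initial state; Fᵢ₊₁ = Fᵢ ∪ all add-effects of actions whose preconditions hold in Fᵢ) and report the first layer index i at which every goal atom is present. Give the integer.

1

F0 = init (8 atoms)
F1 = F0 ∪ {clear(a), clear(f), linked(a), linked(d), linked(f), ready(a), ready(f)}  (15 atoms)
goal ⊆ F1  ⇒  h_max = 1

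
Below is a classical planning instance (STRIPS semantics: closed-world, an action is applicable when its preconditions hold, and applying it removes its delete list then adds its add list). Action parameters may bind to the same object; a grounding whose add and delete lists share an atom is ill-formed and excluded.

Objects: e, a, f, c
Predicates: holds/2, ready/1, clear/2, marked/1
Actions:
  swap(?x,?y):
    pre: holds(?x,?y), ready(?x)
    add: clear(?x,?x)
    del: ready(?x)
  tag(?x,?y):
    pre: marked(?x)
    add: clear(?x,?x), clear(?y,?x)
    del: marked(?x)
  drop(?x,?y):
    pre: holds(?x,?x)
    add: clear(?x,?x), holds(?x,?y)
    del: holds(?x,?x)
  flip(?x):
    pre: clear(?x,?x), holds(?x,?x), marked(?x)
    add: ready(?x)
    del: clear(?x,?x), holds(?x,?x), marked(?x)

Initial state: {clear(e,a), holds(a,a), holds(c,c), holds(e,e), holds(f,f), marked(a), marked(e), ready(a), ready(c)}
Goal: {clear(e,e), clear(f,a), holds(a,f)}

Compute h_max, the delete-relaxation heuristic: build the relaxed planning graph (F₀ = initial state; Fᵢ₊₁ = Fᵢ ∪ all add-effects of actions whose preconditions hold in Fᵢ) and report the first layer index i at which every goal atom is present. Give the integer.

F0 = init (9 atoms)
F1 = F0 ∪ {clear(a,a), clear(a,e), clear(c,a), clear(c,c), clear(c,e), clear(e,e), clear(f,a), clear(f,e), clear(f,f), holds(a,c), holds(a,e), holds(a,f), holds(c,a), holds(c,e), holds(c,f), holds(e,a), holds(e,c), holds(e,f), holds(f,a), holds(f,c), holds(f,e)}  (30 atoms)
goal ⊆ F1  ⇒  h_max = 1

1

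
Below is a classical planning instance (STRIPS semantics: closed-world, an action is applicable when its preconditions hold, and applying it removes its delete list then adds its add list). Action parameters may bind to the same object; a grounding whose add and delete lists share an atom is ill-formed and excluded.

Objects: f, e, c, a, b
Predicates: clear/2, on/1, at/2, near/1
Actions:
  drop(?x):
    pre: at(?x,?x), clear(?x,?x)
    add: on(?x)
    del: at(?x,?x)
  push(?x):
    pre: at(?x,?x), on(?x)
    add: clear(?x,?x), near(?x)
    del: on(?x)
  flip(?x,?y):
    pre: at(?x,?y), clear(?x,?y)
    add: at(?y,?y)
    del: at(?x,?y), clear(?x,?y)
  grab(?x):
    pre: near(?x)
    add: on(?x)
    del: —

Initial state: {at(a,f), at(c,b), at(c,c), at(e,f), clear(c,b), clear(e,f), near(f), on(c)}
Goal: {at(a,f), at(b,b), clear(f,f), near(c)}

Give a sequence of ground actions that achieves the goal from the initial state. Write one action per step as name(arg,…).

1. push(c)  →  {at(a,f), at(c,b), at(c,c), at(e,f), clear(c,b), clear(c,c), clear(e,f), near(c), near(f)}
2. flip(e,f)  →  {at(a,f), at(c,b), at(c,c), at(f,f), clear(c,b), clear(c,c), near(c), near(f)}
3. flip(c,b)  →  {at(a,f), at(b,b), at(c,c), at(f,f), clear(c,c), near(c), near(f)}
4. grab(f)  →  {at(a,f), at(b,b), at(c,c), at(f,f), clear(c,c), near(c), near(f), on(f)}
5. push(f)  →  {at(a,f), at(b,b), at(c,c), at(f,f), clear(c,c), clear(f,f), near(c), near(f)}

push(c); flip(e,f); flip(c,b); grab(f); push(f)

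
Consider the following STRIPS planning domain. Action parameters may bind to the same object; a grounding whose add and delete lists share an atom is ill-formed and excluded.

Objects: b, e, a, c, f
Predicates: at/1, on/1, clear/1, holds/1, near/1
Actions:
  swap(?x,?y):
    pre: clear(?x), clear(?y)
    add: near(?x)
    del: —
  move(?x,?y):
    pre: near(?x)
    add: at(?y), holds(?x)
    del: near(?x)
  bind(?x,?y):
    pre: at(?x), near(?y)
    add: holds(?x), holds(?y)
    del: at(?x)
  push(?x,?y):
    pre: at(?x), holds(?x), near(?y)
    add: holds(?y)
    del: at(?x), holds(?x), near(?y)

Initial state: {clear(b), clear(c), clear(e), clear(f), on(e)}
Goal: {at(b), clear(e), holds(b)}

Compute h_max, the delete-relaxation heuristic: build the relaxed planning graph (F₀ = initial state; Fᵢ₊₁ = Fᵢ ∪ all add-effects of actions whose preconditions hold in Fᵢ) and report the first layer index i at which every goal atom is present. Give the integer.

2

F0 = init (5 atoms)
F1 = F0 ∪ {near(b), near(c), near(e), near(f)}  (9 atoms)
F2 = F1 ∪ {at(a), at(b), at(c), at(e), at(f), holds(b), holds(c), holds(e), holds(f)}  (18 atoms)
goal ⊆ F2  ⇒  h_max = 2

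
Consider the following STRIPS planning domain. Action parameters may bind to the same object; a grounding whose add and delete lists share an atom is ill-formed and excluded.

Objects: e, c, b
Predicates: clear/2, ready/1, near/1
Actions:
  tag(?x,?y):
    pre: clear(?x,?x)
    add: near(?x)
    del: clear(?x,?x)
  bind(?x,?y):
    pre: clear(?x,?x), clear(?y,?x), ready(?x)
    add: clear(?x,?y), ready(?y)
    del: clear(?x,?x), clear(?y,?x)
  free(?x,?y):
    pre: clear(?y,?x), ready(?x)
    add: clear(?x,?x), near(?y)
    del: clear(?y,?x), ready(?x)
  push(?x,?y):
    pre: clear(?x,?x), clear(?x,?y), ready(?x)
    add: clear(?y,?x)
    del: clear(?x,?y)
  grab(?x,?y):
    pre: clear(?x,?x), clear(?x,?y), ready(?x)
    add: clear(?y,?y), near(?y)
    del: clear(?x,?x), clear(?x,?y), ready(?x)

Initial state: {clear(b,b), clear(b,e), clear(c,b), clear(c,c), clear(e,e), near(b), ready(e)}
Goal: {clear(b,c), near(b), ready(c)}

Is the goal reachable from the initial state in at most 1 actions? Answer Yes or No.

1. bind(e,b)  →  {clear(b,b), clear(c,b), clear(c,c), clear(e,b), near(b), ready(b), ready(e)}
2. bind(b,c)  →  {clear(b,c), clear(c,c), clear(e,b), near(b), ready(b), ready(c), ready(e)}
optimal plan length = 2; 2 > 1

No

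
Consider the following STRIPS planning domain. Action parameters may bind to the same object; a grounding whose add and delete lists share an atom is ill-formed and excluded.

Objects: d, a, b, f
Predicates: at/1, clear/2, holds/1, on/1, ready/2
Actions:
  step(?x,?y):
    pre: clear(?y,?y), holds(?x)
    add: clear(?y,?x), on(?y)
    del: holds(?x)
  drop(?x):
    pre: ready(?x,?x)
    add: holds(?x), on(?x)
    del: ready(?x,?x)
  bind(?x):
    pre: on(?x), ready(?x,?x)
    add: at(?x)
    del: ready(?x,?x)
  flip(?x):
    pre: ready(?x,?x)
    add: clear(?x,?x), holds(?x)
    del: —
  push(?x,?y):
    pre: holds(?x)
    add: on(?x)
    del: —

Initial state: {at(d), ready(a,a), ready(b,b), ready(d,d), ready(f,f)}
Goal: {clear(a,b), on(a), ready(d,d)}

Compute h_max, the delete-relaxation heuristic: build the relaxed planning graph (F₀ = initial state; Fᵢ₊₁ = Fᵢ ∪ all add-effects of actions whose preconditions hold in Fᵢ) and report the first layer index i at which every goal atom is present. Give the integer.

F0 = init (5 atoms)
F1 = F0 ∪ {clear(a,a), clear(b,b), clear(d,d), clear(f,f), holds(a), holds(b), holds(d), holds(f), on(a), on(b), on(d), on(f)}  (17 atoms)
F2 = F1 ∪ {at(a), at(b), at(f), clear(a,b), clear(a,d), clear(a,f), clear(b,a), clear(b,d), clear(b,f), clear(d,a), clear(d,b), clear(d,f), clear(f,a), clear(f,b), clear(f,d)}  (32 atoms)
goal ⊆ F2  ⇒  h_max = 2

2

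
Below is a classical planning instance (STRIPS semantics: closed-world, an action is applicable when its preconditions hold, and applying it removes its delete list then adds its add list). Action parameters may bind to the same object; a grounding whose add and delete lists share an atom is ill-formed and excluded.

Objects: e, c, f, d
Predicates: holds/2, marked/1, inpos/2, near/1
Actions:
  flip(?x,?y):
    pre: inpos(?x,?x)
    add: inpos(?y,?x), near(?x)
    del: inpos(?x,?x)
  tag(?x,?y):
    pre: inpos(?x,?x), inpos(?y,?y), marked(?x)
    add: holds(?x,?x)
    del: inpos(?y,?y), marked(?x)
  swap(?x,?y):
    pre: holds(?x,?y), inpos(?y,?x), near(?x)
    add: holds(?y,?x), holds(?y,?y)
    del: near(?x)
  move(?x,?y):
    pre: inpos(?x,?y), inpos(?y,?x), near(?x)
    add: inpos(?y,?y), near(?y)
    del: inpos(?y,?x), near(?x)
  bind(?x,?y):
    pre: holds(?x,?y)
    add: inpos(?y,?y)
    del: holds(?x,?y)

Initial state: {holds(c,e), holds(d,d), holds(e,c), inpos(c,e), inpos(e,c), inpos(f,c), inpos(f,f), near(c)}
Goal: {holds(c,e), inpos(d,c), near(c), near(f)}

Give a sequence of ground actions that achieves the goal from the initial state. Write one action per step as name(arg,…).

flip(f,e); bind(e,c); flip(c,d)

1. flip(f,e)  →  {holds(c,e), holds(d,d), holds(e,c), inpos(c,e), inpos(e,c), inpos(e,f), inpos(f,c), near(c), near(f)}
2. bind(e,c)  →  {holds(c,e), holds(d,d), inpos(c,c), inpos(c,e), inpos(e,c), inpos(e,f), inpos(f,c), near(c), near(f)}
3. flip(c,d)  →  {holds(c,e), holds(d,d), inpos(c,e), inpos(d,c), inpos(e,c), inpos(e,f), inpos(f,c), near(c), near(f)}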